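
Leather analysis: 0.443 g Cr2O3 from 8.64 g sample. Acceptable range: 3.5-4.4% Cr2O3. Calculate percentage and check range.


Cr2O3 = 5.13%
Within range: No


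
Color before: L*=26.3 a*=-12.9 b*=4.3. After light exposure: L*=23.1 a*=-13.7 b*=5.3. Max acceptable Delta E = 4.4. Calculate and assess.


Delta E = 3.45
Passes: Yes

dL = -3.2, da = -0.8, db = 1.0
dE = sqrt((-3.2)^2 + (-0.8)^2 + (1.0)^2) = 3.45
Max = 4.4
Passes: Yes


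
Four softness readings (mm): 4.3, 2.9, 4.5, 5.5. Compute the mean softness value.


4.30 mm

Sum = 4.3 + 2.9 + 4.5 + 5.5
Mean = 17.2 / 4 = 4.30 mm


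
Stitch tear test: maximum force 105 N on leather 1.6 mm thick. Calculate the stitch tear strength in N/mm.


65.6 N/mm


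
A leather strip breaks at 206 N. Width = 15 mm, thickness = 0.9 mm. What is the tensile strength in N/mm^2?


15.26 N/mm^2

Cross-sectional area = 15 x 0.9 = 13.5 mm^2
Tensile strength = 206 / 13.5 = 15.26 N/mm^2


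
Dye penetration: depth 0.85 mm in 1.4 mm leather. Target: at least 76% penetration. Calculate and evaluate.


Penetration = 0.85 / 1.4 x 100 = 60.7%
Target: 76%
Meets target: No


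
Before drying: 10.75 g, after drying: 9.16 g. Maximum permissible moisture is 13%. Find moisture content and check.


MC = (10.75 - 9.16) / 10.75 x 100 = 14.8%
Maximum: 13%
Acceptable: No


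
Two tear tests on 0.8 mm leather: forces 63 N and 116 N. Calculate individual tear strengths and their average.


Tear 1 = 78.8 N/mm
Tear 2 = 145.0 N/mm
Average = 111.9 N/mm


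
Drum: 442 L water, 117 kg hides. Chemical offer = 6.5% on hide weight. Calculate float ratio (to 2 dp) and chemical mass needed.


Float ratio = 442 / 117 = 3.78
Chemical = 117 x 6.5 / 100 = 7.605 kg


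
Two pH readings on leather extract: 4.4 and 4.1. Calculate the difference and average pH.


Difference = |4.4 - 4.1| = 0.3
Average = (4.4 + 4.1) / 2 = 4.25


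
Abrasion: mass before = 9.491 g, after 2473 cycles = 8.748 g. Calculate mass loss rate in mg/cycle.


0.300 mg/cycle

Mass loss = 9.491 - 8.748 = 0.743 g
Rate = 0.743 / 2473 x 1000 = 0.300 mg/cycle


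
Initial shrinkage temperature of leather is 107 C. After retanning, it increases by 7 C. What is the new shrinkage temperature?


114 C


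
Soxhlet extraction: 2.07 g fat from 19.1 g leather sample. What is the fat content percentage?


10.8%

Fat content = 2.07 / 19.1 x 100
Fat = 10.8%


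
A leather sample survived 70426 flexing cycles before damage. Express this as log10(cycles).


log10(70426) = 4.85


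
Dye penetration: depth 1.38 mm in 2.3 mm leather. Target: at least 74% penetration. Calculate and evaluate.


Penetration = 1.38 / 2.3 x 100 = 60.0%
Target: 74%
Meets target: No


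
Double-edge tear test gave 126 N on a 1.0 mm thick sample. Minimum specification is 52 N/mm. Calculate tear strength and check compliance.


Tear strength = 126.0 N/mm
Compliant: Yes

Tear strength = 126 / 1.0 = 126.0 N/mm
Required minimum = 52 N/mm
Compliant: Yes


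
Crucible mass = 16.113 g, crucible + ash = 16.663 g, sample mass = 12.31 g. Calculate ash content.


Ash mass = 0.550 g
Ash content = 4.47%

Ash mass = 16.663 - 16.113 = 0.550 g
Ash% = 0.550 / 12.31 x 100 = 4.47%


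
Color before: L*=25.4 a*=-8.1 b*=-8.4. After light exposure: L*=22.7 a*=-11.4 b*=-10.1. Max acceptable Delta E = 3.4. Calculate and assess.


dL = -2.7, da = -3.3, db = -1.7
dE = sqrt((-2.7)^2 + (-3.3)^2 + (-1.7)^2) = 4.59
Max = 3.4
Passes: No


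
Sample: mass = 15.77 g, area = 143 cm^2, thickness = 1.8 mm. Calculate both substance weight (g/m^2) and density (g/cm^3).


Substance weight = 1102.8 g/m^2
Density = 0.613 g/cm^3

SW = 15.77 / 143 x 10000 = 1102.8 g/m^2
Volume = 143 x 1.8 / 10 = 25.74 cm^3
Density = 15.77 / 25.74 = 0.613 g/cm^3


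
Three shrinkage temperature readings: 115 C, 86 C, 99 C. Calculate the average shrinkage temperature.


Average = (115 + 86 + 99) / 3
Average = 300 / 3 = 100.0 C


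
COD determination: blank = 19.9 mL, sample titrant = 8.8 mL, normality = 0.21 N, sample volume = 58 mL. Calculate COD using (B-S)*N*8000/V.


321.5 mg/L


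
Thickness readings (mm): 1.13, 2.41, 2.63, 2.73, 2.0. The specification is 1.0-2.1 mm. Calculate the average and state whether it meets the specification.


Average = 2.18 mm
Within specification: No

Sum = 10.90
Average = 10.90 / 5 = 2.18 mm
Specification range: 1.0 to 2.1 mm
Within spec: No


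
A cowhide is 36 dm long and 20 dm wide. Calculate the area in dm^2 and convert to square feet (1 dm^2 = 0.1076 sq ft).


Area = 36 x 20 = 720 dm^2
Conversion: 720 x 0.1076 = 77.47 sq ft


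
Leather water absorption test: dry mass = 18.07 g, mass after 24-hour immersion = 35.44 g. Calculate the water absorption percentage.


Water absorbed = 35.44 - 18.07 = 17.37 g
WA% = 17.37 / 18.07 x 100 = 96.1%


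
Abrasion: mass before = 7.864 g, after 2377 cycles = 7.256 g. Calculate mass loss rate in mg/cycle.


Mass loss = 7.864 - 7.256 = 0.608 g
Rate = 0.608 / 2377 x 1000 = 0.256 mg/cycle


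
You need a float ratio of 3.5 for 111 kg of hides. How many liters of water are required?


Water = hide weight x target ratio
Water = 111 x 3.5 = 388.5 L


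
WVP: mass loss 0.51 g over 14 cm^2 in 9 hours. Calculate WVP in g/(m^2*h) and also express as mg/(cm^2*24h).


WVP = 0.51 / (14 x 9) x 10000 = 40.48 g/(m^2*h)
Mass loss in mg = 0.51 x 1000 = 510 mg
Per cm^2 per 24h in mg: 510 x 24 / (14 x 9) = 12240 / 126 = 97.14 mg/(cm^2*24h)


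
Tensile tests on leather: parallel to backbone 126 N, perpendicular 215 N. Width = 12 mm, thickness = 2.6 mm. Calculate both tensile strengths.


Parallel = 4.04 N/mm^2
Perpendicular = 6.89 N/mm^2

Area = 12 x 2.6 = 31.2 mm^2
TS (parallel) = 126 / 31.2 = 4.04 N/mm^2
TS (perpendicular) = 215 / 31.2 = 6.89 N/mm^2


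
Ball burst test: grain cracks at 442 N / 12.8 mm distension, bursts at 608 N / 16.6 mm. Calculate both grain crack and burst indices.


Crack index = 34.5 N/mm
Burst index = 36.6 N/mm

Crack index = 442 / 12.8 = 34.5 N/mm
Burst index = 608 / 16.6 = 36.6 N/mm


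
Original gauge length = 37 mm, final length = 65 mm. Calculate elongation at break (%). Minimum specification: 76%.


Elongation = 75.7%
Meets spec: No


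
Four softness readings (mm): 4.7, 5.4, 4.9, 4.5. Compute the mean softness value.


4.88 mm

Sum = 4.7 + 5.4 + 4.9 + 4.5
Mean = 19.5 / 4 = 4.88 mm


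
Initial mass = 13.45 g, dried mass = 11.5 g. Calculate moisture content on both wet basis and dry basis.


Wet basis = 14.5%
Dry basis = 17.0%


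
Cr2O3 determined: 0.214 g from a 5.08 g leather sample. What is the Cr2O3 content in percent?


4.21%

Cr2O3% = 0.214 / 5.08 x 100
Cr2O3% = 4.21%


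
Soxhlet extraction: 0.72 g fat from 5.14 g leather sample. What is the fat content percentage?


14.0%

Fat content = 0.72 / 5.14 x 100
Fat = 14.0%


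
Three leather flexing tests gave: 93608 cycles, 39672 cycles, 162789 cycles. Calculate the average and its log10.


Average = (93608 + 39672 + 162789) / 3 = 98690 cycles
log10(98690) = 4.99


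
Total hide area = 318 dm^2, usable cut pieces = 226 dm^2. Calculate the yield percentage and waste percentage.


Yield = 226 / 318 x 100 = 71.1%
Waste = 318 - 226 = 92 dm^2
Waste% = 100 - 71.1 = 28.9%


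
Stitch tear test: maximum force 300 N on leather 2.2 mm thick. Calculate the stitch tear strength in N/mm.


Stitch tear strength = force / thickness
STS = 300 / 2.2 = 136.4 N/mm


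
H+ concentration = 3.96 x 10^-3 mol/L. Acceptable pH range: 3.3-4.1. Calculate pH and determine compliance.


pH = 2.40
Compliant: No


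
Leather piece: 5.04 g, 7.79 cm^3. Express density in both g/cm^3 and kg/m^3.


Density = 5.04 / 7.79 = 0.647 g/cm^3
Convert: 0.647 x 1000 = 647 kg/m^3


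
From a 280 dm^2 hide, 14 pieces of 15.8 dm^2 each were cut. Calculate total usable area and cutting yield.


Total usable = 14 x 15.8 = 221.2 dm^2
Yield = 221.2 / 280 x 100 = 79.0%


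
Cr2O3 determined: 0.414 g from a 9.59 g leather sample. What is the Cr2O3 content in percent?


Cr2O3% = 0.414 / 9.59 x 100
Cr2O3% = 4.32%


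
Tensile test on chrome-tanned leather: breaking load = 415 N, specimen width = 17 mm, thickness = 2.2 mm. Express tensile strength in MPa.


Cross-section = 17 x 2.2 = 37.4 mm^2
TS = 415 / 37.4 = 11.10 MPa
(1 N/mm^2 = 1 MPa)


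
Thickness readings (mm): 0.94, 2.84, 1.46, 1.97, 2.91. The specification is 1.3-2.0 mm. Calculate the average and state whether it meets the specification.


Sum = 10.12
Average = 10.12 / 5 = 2.02 mm
Specification range: 1.3 to 2.0 mm
Within spec: No


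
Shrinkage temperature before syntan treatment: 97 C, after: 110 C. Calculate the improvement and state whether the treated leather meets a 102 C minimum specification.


Improvement = 13 C
Meets 102 C spec: Yes

Improvement = 110 - 97 = 13 C
Spec check: 110 C >= 102 C? Yes


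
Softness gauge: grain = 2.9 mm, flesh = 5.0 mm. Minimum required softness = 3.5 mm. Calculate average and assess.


Average softness = 3.95 mm
Meets requirement: Yes

Average = (2.9 + 5.0) / 2 = 3.95 mm
Minimum = 3.5 mm
Meets requirement: Yes


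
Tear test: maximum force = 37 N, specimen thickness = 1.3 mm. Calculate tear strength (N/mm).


28.5 N/mm


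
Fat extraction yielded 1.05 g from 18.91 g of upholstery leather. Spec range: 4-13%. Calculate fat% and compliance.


Fat% = 1.05 / 18.91 x 100 = 5.6%
Spec range: 4-13%
Compliant: Yes


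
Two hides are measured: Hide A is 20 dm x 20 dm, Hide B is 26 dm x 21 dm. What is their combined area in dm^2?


946 dm^2


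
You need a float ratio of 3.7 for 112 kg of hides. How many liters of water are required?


Water = hide weight x target ratio
Water = 112 x 3.7 = 414.4 L


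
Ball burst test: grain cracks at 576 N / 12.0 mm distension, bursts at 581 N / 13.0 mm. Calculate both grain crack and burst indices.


Crack index = 576 / 12.0 = 48.0 N/mm
Burst index = 581 / 13.0 = 44.7 N/mm


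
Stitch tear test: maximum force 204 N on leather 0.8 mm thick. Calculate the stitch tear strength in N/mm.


255.0 N/mm

Stitch tear strength = force / thickness
STS = 204 / 0.8 = 255.0 N/mm


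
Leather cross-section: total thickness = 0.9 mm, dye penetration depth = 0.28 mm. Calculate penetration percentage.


31.1%

Penetration% = 0.28 / 0.9 x 100
Penetration = 31.1%


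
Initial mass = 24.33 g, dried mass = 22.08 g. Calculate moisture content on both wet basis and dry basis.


Wet basis = 9.2%
Dry basis = 10.2%

Moisture lost = 24.33 - 22.08 = 2.25 g
Wet basis MC = 2.25 / 24.33 x 100 = 9.2%
Dry basis MC = 2.25 / 22.08 x 100 = 10.2%


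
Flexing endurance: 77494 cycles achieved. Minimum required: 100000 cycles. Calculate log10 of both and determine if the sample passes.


Achieved: log10 = 4.89
Required: log10 = 5.00
Passes: No


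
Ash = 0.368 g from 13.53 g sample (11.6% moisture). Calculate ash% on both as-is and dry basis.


As-is ash% = 0.368 / 13.53 x 100 = 2.72%
Dry mass = 13.53 x (100 - 11.6) / 100 = 11.96052 g
Dry-basis ash% = 0.368 / 11.96052 x 100 = 3.08%


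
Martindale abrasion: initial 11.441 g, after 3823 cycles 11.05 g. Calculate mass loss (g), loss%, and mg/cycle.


Mass loss = 0.391 g
Loss = 3.42%
Rate = 0.102 mg/cycle

Loss = 11.441 - 11.05 = 0.391 g
Loss% = 0.391 / 11.441 x 100 = 3.42%
Rate = 0.391 / 3823 x 1000 = 0.102 mg/cycle


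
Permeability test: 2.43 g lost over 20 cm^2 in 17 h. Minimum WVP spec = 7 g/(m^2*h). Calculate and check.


WVP = 71.47 g/(m^2*h)
Meets specification: Yes


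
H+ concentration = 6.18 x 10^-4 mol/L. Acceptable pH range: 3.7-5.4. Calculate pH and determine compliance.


pH = 3.21
Compliant: No

pH = -log10(6.18 x 10^-4) = 3.21
Range: 3.7 to 5.4
Compliant: No


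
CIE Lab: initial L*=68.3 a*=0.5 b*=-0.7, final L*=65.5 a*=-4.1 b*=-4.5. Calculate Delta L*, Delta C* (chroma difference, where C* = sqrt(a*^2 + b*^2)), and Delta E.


Delta L* = -2.8
Delta C* = 5.23
Delta E = 6.59


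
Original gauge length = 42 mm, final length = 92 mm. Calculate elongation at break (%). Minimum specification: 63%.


Elongation = 119.0%
Meets spec: Yes

Extension = 92 - 42 = 50 mm
Elongation = 50 / 42 x 100 = 119.0%
Minimum required: 63%
Meets specification: Yes


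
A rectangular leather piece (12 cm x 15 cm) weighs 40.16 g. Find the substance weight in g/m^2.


2231.1 g/m^2

Area = 12 x 15 = 180 cm^2
SW = 40.16 / 180 x 10000 = 2231.1 g/m^2


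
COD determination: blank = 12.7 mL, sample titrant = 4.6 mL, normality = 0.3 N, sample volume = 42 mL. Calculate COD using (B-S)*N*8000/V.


COD = (12.7 - 4.6) x 0.3 x 8000 / 42
COD = 8.1 x 0.3 x 8000 / 42
COD = 462.9 mg/L


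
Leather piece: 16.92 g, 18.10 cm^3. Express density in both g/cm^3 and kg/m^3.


0.935 g/cm^3
935 kg/m^3


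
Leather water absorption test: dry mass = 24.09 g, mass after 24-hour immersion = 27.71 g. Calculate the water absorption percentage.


Water absorbed = 27.71 - 24.09 = 3.62 g
WA% = 3.62 / 24.09 x 100 = 15.0%


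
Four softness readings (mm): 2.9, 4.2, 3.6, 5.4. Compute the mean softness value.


Sum = 2.9 + 4.2 + 3.6 + 5.4
Mean = 16.1 / 4 = 4.03 mm


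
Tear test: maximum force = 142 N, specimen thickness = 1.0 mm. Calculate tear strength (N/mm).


Tear strength = force / thickness
Tear = 142 / 1.0 = 142.0 N/mm


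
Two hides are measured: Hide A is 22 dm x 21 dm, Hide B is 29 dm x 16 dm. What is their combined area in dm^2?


Hide A area = 22 x 21 = 462 dm^2
Hide B area = 29 x 16 = 464 dm^2
Total = 462 + 464 = 926 dm^2


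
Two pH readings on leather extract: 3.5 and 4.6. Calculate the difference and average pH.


Difference = 1.1
Average pH = 4.05

Difference = |3.5 - 4.6| = 1.1
Average = (3.5 + 4.6) / 2 = 4.05


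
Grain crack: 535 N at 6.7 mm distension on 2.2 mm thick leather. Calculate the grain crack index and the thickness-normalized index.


Crack index = 535 / 6.7 = 79.9 N/mm
Normalized = 79.9 / 2.2 = 36.3 N/mm per mm


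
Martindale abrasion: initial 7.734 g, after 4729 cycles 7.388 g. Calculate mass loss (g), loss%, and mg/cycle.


Loss = 7.734 - 7.388 = 0.346 g
Loss% = 0.346 / 7.734 x 100 = 4.47%
Rate = 0.346 / 4729 x 1000 = 0.073 mg/cycle


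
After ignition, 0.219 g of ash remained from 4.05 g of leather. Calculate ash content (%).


5.41%

Ash% = 0.219 / 4.05 x 100
Ash% = 5.41%


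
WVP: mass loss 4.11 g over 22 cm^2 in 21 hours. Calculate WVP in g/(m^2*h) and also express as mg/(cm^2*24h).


WVP = 88.96 g/(m^2*h)
Daily rate = 213.51 mg/(cm^2*24h)

WVP = 4.11 / (22 x 21) x 10000 = 88.96 g/(m^2*h)
Mass loss in mg = 4.11 x 1000 = 4110 mg
Per cm^2 per 24h in mg: 4110 x 24 / (22 x 21) = 98640 / 462 = 213.51 mg/(cm^2*24h)


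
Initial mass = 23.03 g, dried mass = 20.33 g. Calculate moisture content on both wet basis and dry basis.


Moisture lost = 23.03 - 20.33 = 2.70 g
Wet basis MC = 2.70 / 23.03 x 100 = 11.7%
Dry basis MC = 2.70 / 20.33 x 100 = 13.3%


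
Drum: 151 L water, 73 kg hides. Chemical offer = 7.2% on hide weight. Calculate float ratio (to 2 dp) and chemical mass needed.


Float ratio = 2.07
Chemical needed = 5.256 kg

Float ratio = 151 / 73 = 2.07
Chemical = 73 x 7.2 / 100 = 5.256 kg


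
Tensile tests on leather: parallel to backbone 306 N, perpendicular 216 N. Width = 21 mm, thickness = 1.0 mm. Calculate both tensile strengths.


Parallel = 14.57 N/mm^2
Perpendicular = 10.29 N/mm^2


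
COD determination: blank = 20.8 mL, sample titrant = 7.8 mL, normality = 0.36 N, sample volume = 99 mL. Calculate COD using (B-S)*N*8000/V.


COD = (20.8 - 7.8) x 0.36 x 8000 / 99
COD = 13.0 x 0.36 x 8000 / 99
COD = 378.2 mg/L


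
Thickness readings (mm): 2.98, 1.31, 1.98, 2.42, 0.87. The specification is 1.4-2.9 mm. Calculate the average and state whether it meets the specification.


Sum = 9.56
Average = 9.56 / 5 = 1.91 mm
Specification range: 1.4 to 2.9 mm
Within spec: Yes


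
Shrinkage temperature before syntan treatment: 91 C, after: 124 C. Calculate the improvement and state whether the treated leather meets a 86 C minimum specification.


Improvement = 33 C
Meets 86 C spec: Yes


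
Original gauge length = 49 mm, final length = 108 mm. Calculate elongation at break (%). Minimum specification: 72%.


Elongation = 120.4%
Meets spec: Yes


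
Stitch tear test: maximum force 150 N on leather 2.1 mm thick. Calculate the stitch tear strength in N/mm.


71.4 N/mm

Stitch tear strength = force / thickness
STS = 150 / 2.1 = 71.4 N/mm


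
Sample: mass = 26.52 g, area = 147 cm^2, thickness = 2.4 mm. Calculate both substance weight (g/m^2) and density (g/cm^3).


SW = 26.52 / 147 x 10000 = 1804.1 g/m^2
Volume = 147 x 2.4 / 10 = 35.28 cm^3
Density = 26.52 / 35.28 = 0.752 g/cm^3


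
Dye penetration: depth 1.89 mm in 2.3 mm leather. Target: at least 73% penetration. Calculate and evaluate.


Penetration = 1.89 / 2.3 x 100 = 82.2%
Target: 73%
Meets target: Yes


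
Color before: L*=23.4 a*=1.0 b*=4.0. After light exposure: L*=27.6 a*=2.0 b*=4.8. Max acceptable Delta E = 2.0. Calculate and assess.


dL = 4.2, da = 1.0, db = 0.8
dE = sqrt((4.2)^2 + (1.0)^2 + (0.8)^2) = 4.39
Max = 2.0
Passes: No


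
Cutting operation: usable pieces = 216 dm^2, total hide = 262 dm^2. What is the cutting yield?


Yield = usable / total x 100
Yield = 216 / 262 x 100 = 82.4%


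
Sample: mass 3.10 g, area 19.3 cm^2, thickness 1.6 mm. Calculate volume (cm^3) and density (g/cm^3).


Thickness in cm = 1.6 / 10 = 0.16 cm
Volume = 19.3 x 0.16 = 3.088 cm^3
Density = 3.10 / 3.088 = 1.004 g/cm^3


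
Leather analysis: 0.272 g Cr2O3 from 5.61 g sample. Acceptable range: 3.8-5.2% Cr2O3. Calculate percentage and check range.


Cr2O3 = 4.85%
Within range: Yes


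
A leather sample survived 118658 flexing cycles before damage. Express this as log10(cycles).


log10(118658) = 5.07


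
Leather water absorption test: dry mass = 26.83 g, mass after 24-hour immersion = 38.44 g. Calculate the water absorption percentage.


43.3%

Water absorbed = 38.44 - 26.83 = 11.61 g
WA% = 11.61 / 26.83 x 100 = 43.3%


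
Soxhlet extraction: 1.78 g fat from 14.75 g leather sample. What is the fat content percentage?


Fat content = 1.78 / 14.75 x 100
Fat = 12.1%


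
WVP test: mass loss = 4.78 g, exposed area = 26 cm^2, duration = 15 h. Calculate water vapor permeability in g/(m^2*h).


WVP = mass_loss / (area x time) x 10000
WVP = 4.78 / (26 x 15) x 10000
WVP = 4.78 / 390 x 10000 = 122.56 g/(m^2*h)


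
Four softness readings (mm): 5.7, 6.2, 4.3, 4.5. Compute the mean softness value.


5.18 mm

Sum = 5.7 + 6.2 + 4.3 + 4.5
Mean = 20.7 / 4 = 5.18 mm


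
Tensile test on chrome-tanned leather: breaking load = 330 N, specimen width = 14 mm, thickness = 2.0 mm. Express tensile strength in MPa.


Cross-section = 14 x 2.0 = 28.0 mm^2
TS = 330 / 28.0 = 11.79 MPa
(1 N/mm^2 = 1 MPa)


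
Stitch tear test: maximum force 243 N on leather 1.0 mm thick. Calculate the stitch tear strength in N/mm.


243.0 N/mm

Stitch tear strength = force / thickness
STS = 243 / 1.0 = 243.0 N/mm


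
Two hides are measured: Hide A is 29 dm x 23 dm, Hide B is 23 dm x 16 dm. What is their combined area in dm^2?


1035 dm^2

Hide A area = 29 x 23 = 667 dm^2
Hide B area = 23 x 16 = 368 dm^2
Total = 667 + 368 = 1035 dm^2


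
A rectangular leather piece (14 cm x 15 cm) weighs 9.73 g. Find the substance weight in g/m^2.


463.3 g/m^2

Area = 14 x 15 = 210 cm^2
SW = 9.73 / 210 x 10000 = 463.3 g/m^2


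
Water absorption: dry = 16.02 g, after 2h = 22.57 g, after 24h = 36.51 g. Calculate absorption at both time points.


WA (2h) = (22.57 - 16.02) / 16.02 x 100 = 40.9%
WA (24h) = (36.51 - 16.02) / 16.02 x 100 = 127.9%


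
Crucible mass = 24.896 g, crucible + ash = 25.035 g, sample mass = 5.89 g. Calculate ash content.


Ash mass = 0.139 g
Ash content = 2.36%

Ash mass = 25.035 - 24.896 = 0.139 g
Ash% = 0.139 / 5.89 x 100 = 2.36%


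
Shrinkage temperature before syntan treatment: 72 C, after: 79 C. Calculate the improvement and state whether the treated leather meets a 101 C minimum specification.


Improvement = 79 - 72 = 7 C
Spec check: 79 C >= 101 C? No


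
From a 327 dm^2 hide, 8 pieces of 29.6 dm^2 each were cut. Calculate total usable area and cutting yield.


Total usable = 8 x 29.6 = 236.8 dm^2
Yield = 236.8 / 327 x 100 = 72.4%


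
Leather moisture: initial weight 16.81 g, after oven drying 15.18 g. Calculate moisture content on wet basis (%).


9.7%


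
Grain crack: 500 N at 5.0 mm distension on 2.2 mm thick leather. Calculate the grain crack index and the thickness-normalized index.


Crack index = 100.0 N/mm
Normalized index = 45.5 N/mm per mm


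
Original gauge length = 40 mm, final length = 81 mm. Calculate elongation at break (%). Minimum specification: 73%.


Elongation = 102.5%
Meets spec: Yes

Extension = 81 - 40 = 41 mm
Elongation = 41 / 40 x 100 = 102.5%
Minimum required: 73%
Meets specification: Yes


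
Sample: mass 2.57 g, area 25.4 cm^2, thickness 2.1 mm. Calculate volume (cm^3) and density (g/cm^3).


Volume = 5.334 cm^3
Density = 0.482 g/cm^3


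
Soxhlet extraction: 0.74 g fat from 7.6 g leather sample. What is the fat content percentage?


Fat content = 0.74 / 7.6 x 100
Fat = 9.7%


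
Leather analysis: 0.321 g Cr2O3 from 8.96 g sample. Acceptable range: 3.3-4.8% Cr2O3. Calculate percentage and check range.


Cr2O3 = 3.58%
Within range: Yes


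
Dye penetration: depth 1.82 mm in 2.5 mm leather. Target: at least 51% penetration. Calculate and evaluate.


Penetration = 72.8%
Meets target: Yes

Penetration = 1.82 / 2.5 x 100 = 72.8%
Target: 51%
Meets target: Yes


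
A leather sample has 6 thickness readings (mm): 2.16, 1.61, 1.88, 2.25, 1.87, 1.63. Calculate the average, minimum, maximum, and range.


Average = 1.90 mm
Min = 1.61 mm
Max = 2.25 mm
Range = 0.64 mm

Sum = 11.40
Average = 11.40 / 6 = 1.90 mm
Minimum = 1.61 mm
Maximum = 2.25 mm
Range = 2.25 - 1.61 = 0.64 mm


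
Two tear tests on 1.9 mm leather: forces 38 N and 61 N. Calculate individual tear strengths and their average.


Tear 1 = 38 / 1.9 = 20.0 N/mm
Tear 2 = 61 / 1.9 = 32.1 N/mm
Average = (20.0 + 32.1) / 2 = 26.1 N/mm


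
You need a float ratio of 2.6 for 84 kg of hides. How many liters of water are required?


218.4 L


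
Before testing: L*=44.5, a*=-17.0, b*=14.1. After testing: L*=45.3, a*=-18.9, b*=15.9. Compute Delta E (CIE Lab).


Delta E = 2.74


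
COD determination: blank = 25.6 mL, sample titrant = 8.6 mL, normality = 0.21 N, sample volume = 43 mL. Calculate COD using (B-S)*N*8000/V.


664.2 mg/L

COD = (25.6 - 8.6) x 0.21 x 8000 / 43
COD = 17.0 x 0.21 x 8000 / 43
COD = 664.2 mg/L


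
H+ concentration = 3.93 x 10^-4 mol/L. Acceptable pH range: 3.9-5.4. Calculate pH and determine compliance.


pH = -log10(3.93 x 10^-4) = 3.41
Range: 3.9 to 5.4
Compliant: No


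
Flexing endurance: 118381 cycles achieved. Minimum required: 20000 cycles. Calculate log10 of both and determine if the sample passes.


Achieved: log10 = 5.07
Required: log10 = 4.30
Passes: Yes

log10(118381) = 5.07
log10(20000) = 4.30
Passes: Yes


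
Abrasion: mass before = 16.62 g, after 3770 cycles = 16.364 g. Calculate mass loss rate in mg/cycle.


Mass loss = 16.62 - 16.364 = 0.256 g
Rate = 0.256 / 3770 x 1000 = 0.068 mg/cycle


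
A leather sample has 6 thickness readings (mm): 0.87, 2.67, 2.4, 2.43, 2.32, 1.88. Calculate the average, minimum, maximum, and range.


Sum = 12.57
Average = 12.57 / 6 = 2.10 mm
Minimum = 0.87 mm
Maximum = 2.67 mm
Range = 2.67 - 0.87 = 1.80 mm


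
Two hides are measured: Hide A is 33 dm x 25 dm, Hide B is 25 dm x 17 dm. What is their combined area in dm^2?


Hide A area = 33 x 25 = 825 dm^2
Hide B area = 25 x 17 = 425 dm^2
Total = 825 + 425 = 1250 dm^2


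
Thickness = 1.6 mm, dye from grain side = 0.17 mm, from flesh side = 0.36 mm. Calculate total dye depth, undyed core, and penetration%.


Total dyed = 0.17 + 0.36 = 0.53 mm
Undyed core = 1.6 - 0.53 = 1.07 mm
Penetration = 0.53 / 1.6 x 100 = 33.1%


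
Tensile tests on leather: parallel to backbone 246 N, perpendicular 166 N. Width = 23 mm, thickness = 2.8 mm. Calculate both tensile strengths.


Area = 23 x 2.8 = 64.4 mm^2
TS (parallel) = 246 / 64.4 = 3.82 N/mm^2
TS (perpendicular) = 166 / 64.4 = 2.58 N/mm^2


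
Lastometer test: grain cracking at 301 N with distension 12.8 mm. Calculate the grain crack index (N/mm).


Grain crack index = force / distension
Index = 301 / 12.8 = 23.5 N/mm


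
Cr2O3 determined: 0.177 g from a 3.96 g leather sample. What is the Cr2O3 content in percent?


Cr2O3% = 0.177 / 3.96 x 100
Cr2O3% = 4.47%


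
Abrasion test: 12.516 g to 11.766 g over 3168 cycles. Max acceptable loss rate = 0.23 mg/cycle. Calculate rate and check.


Loss = 12.516 - 11.766 = 0.750 g
Rate = 0.750 g / 3168 cycles x 1000 = 0.237 mg/cycle
Max = 0.23 mg/cycle
Passes: No


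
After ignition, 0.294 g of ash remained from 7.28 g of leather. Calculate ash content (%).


Ash% = 0.294 / 7.28 x 100
Ash% = 4.04%


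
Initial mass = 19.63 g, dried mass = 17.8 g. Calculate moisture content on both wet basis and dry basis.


Wet basis = 9.3%
Dry basis = 10.3%

Moisture lost = 19.63 - 17.8 = 1.83 g
Wet basis MC = 1.83 / 19.63 x 100 = 9.3%
Dry basis MC = 1.83 / 17.8 x 100 = 10.3%


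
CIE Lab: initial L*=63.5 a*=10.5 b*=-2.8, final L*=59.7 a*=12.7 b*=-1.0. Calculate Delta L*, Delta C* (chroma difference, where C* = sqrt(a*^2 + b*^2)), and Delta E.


Delta L* = -3.8
Delta C* = 1.87
Delta E = 4.75


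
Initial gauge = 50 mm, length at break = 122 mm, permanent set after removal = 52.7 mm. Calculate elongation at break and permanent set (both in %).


Elongation at break = (122 - 50) / 50 x 100 = 144.0%
Permanent set = (52.7 - 50) / 50 x 100 = 5.4%


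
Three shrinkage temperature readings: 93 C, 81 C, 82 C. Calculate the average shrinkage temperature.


Average = (93 + 81 + 82) / 3
Average = 256 / 3 = 85.3 C


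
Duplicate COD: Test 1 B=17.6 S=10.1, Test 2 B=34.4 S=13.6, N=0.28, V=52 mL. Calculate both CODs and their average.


COD1 = (17.6 - 10.1) x 0.28 x 8000 / 52 = 323.1 mg/L
COD2 = (34.4 - 13.6) x 0.28 x 8000 / 52 = 896.0 mg/L
Average = (323.1 + 896.0) / 2 = 609.6 mg/L


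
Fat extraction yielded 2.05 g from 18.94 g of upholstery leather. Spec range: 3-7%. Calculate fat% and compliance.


Fat% = 2.05 / 18.94 x 100 = 10.8%
Spec range: 3-7%
Compliant: No


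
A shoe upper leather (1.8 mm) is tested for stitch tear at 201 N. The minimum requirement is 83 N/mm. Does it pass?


STS = 201 / 1.8 = 111.7 N/mm
Minimum required: 83 N/mm
Passes: Yes


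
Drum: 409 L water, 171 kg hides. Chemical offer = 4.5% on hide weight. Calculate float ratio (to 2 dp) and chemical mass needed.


Float ratio = 409 / 171 = 2.39
Chemical = 171 x 4.5 / 100 = 7.695 kg


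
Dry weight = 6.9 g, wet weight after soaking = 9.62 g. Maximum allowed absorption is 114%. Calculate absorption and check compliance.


Absorption = 39.4%
Compliant: Yes

WA = (9.62 - 6.9) / 6.9 x 100 = 39.4%
Maximum allowed: 114%
Compliant: Yes


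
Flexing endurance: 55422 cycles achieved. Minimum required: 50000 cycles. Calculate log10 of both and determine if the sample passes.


log10(55422) = 4.74
log10(50000) = 4.70
Passes: Yes


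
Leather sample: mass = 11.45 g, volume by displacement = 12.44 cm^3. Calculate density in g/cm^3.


Density = mass / volume
Density = 11.45 / 12.44 = 0.920 g/cm^3


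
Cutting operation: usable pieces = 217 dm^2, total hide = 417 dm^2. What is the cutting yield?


Yield = usable / total x 100
Yield = 217 / 417 x 100 = 52.0%


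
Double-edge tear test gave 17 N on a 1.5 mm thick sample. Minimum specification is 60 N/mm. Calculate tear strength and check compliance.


Tear strength = 17 / 1.5 = 11.3 N/mm
Required minimum = 60 N/mm
Compliant: No


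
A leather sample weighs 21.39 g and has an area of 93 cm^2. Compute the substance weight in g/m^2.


2300.0 g/m^2


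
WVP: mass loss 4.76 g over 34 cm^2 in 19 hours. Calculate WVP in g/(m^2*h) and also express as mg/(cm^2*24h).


WVP = 4.76 / (34 x 19) x 10000 = 73.68 g/(m^2*h)
Mass loss in mg = 4.76 x 1000 = 4760 mg
Per cm^2 per 24h in mg: 4760 x 24 / (34 x 19) = 114240 / 646 = 176.84 mg/(cm^2*24h)


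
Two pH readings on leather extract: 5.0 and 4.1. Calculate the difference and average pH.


Difference = |5.0 - 4.1| = 0.9
Average = (5.0 + 4.1) / 2 = 4.55


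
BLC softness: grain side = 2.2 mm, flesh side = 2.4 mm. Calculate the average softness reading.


Average = (2.2 + 2.4) / 2
Average = 2.30 mm


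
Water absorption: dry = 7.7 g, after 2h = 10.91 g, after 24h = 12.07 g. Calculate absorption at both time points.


2h absorption = 41.7%
24h absorption = 56.8%


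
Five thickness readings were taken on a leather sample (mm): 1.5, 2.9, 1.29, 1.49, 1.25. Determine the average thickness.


1.69 mm

Sum = 1.5 + 2.9 + 1.29 + 1.49 + 1.25 = 8.43
Average = 8.43 / 5 = 1.69 mm


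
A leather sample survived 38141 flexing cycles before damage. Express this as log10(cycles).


log10(38141) = 4.58


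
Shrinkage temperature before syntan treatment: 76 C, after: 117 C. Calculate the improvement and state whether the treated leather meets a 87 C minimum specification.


Improvement = 41 C
Meets 87 C spec: Yes

Improvement = 117 - 76 = 41 C
Spec check: 117 C >= 87 C? Yes


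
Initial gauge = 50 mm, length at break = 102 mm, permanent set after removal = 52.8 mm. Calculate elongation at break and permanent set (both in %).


Elongation at break = (102 - 50) / 50 x 100 = 104.0%
Permanent set = (52.8 - 50) / 50 x 100 = 5.6%


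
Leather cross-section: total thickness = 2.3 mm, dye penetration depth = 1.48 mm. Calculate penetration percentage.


64.3%


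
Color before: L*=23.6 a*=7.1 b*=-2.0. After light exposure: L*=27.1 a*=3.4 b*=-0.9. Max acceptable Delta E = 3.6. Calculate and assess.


dL = 3.5, da = -3.7, db = 1.1
dE = sqrt((3.5)^2 + (-3.7)^2 + (1.1)^2) = 5.21
Max = 3.6
Passes: No


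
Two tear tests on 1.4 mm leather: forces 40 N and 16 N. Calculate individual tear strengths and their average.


Tear 1 = 28.6 N/mm
Tear 2 = 11.4 N/mm
Average = 20.0 N/mm

Tear 1 = 40 / 1.4 = 28.6 N/mm
Tear 2 = 16 / 1.4 = 11.4 N/mm
Average = (28.6 + 11.4) / 2 = 20.0 N/mm


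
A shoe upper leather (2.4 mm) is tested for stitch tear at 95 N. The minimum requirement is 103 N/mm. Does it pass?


STS = 39.6 N/mm
Passes: No

STS = 95 / 2.4 = 39.6 N/mm
Minimum required: 103 N/mm
Passes: No


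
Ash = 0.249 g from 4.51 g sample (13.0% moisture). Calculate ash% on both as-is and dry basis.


As-is ash = 5.52%
Dry-basis ash = 6.35%

As-is ash% = 0.249 / 4.51 x 100 = 5.52%
Dry mass = 4.51 x (100 - 13.0) / 100 = 3.9237 g
Dry-basis ash% = 0.249 / 3.9237 x 100 = 6.35%


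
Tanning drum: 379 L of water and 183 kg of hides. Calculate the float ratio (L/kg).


2.1

Float ratio = water / hide weight
Ratio = 379 / 183 = 2.1


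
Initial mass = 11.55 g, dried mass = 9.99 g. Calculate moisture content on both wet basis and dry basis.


Wet basis = 13.5%
Dry basis = 15.6%

Moisture lost = 11.55 - 9.99 = 1.56 g
Wet basis MC = 1.56 / 11.55 x 100 = 13.5%
Dry basis MC = 1.56 / 9.99 x 100 = 15.6%


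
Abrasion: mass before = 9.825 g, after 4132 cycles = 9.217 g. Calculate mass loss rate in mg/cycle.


Mass loss = 9.825 - 9.217 = 0.608 g
Rate = 0.608 / 4132 x 1000 = 0.147 mg/cycle


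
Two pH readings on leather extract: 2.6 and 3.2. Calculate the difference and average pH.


Difference = |2.6 - 3.2| = 0.6
Average = (2.6 + 3.2) / 2 = 2.90


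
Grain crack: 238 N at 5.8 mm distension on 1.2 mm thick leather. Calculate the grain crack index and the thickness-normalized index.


Crack index = 41.0 N/mm
Normalized index = 34.2 N/mm per mm


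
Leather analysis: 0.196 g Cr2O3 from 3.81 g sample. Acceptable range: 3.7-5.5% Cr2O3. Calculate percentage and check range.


Cr2O3% = 0.196 / 3.81 x 100 = 5.14%
Acceptable range: 3.7 to 5.5%
Within range: Yes


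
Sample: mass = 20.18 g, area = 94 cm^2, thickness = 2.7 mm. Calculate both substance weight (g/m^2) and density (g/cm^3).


Substance weight = 2146.8 g/m^2
Density = 0.795 g/cm^3

SW = 20.18 / 94 x 10000 = 2146.8 g/m^2
Volume = 94 x 2.7 / 10 = 25.38 cm^3
Density = 20.18 / 25.38 = 0.795 g/cm^3


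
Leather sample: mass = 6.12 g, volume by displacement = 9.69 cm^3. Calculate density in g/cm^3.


0.632 g/cm^3


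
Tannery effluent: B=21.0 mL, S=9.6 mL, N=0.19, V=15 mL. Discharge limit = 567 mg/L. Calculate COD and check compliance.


COD = (21.0 - 9.6) x 0.19 x 8000 / 15 = 1155.2 mg/L
Limit: 567 mg/L
Compliant: No


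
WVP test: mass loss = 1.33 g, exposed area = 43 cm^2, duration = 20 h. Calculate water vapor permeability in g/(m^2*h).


15.47 g/(m^2*h)


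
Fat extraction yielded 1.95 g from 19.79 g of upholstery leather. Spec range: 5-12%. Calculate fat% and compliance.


Fat content = 9.9%
Compliant: Yes


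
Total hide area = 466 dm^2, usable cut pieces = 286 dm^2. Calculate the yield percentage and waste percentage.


Yield = 61.4%
Waste = 38.6%

Yield = 286 / 466 x 100 = 61.4%
Waste = 466 - 286 = 180 dm^2
Waste% = 100 - 61.4 = 38.6%


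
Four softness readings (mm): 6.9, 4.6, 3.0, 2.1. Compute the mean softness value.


Sum = 6.9 + 4.6 + 3.0 + 2.1
Mean = 16.6 / 4 = 4.15 mm


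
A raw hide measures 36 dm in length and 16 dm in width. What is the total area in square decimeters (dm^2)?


576 dm^2

Area = length x width
Area = 36 x 16 = 576 dm^2


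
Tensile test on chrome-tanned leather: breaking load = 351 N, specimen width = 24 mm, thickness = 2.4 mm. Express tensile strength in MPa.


6.09 MPa

Cross-section = 24 x 2.4 = 57.6 mm^2
TS = 351 / 57.6 = 6.09 MPa
(1 N/mm^2 = 1 MPa)


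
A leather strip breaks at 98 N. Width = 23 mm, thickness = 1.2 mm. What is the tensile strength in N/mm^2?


Cross-sectional area = 23 x 1.2 = 27.6 mm^2
Tensile strength = 98 / 27.6 = 3.55 N/mm^2


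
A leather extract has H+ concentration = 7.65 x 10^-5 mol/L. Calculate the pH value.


pH = -log10[H+]
pH = -log10(7.65 x 10^-5) = 4.12


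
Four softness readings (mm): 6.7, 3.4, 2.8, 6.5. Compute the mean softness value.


4.85 mm


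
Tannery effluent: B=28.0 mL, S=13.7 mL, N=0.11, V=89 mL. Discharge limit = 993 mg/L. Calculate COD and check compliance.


COD = (28.0 - 13.7) x 0.11 x 8000 / 89 = 141.4 mg/L
Limit: 993 mg/L
Compliant: Yes


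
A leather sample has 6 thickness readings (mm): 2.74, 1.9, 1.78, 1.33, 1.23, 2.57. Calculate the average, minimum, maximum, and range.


Average = 1.93 mm
Min = 1.23 mm
Max = 2.74 mm
Range = 1.51 mm

Sum = 11.55
Average = 11.55 / 6 = 1.93 mm
Minimum = 1.23 mm
Maximum = 2.74 mm
Range = 2.74 - 1.23 = 1.51 mm


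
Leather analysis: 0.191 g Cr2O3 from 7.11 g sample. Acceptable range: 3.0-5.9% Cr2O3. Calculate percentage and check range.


Cr2O3 = 2.69%
Within range: No


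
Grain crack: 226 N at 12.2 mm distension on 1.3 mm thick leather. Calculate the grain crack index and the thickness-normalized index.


Crack index = 18.5 N/mm
Normalized index = 14.2 N/mm per mm

Crack index = 226 / 12.2 = 18.5 N/mm
Normalized = 18.5 / 1.3 = 14.2 N/mm per mm


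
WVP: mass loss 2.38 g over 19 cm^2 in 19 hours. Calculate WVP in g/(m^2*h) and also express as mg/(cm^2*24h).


WVP = 2.38 / (19 x 19) x 10000 = 65.93 g/(m^2*h)
Mass loss in mg = 2.38 x 1000 = 2380 mg
Per cm^2 per 24h in mg: 2380 x 24 / (19 x 19) = 57120 / 361 = 158.23 mg/(cm^2*24h)


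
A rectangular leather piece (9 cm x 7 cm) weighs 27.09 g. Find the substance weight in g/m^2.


Area = 9 x 7 = 63 cm^2
SW = 27.09 / 63 x 10000 = 4300.0 g/m^2


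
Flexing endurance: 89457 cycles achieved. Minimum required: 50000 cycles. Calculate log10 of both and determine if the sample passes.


log10(89457) = 4.95
log10(50000) = 4.70
Passes: Yes


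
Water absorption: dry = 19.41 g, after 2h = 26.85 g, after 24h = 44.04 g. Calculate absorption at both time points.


WA (2h) = (26.85 - 19.41) / 19.41 x 100 = 38.3%
WA (24h) = (44.04 - 19.41) / 19.41 x 100 = 126.9%


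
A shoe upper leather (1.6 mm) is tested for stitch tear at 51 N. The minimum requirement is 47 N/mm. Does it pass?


STS = 31.9 N/mm
Passes: No


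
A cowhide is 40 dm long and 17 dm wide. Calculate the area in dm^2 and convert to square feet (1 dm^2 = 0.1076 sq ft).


Area = 40 x 17 = 680 dm^2
Conversion: 680 x 0.1076 = 73.17 sq ft


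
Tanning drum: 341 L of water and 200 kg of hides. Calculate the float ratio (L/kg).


1.7


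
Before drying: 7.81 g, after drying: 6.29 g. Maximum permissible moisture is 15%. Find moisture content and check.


MC = (7.81 - 6.29) / 7.81 x 100 = 19.5%
Maximum: 15%
Acceptable: No


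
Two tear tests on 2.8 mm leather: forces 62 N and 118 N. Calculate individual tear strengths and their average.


Tear 1 = 62 / 2.8 = 22.1 N/mm
Tear 2 = 118 / 2.8 = 42.1 N/mm
Average = (22.1 + 42.1) / 2 = 32.1 N/mm


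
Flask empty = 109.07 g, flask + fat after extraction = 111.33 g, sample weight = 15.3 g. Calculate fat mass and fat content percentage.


Fat mass = 2.26 g
Fat content = 14.8%

Fat mass = 111.33 - 109.07 = 2.26 g
Fat% = 2.26 / 15.3 x 100 = 14.8%


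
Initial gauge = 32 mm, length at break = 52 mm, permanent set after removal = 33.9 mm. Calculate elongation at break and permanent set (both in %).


Elongation at break = 62.5%
Permanent set = 5.9%


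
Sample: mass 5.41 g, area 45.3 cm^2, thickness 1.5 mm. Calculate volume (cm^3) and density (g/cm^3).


Thickness in cm = 1.5 / 10 = 0.15 cm
Volume = 45.3 x 0.15 = 6.795 cm^3
Density = 5.41 / 6.795 = 0.796 g/cm^3


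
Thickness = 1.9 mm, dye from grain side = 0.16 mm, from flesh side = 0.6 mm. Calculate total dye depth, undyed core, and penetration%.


Total dyed = 0.16 + 0.6 = 0.76 mm
Undyed core = 1.9 - 0.76 = 1.14 mm
Penetration = 0.76 / 1.9 x 100 = 40.0%


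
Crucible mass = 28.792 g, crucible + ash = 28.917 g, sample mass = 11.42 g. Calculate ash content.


Ash mass = 0.125 g
Ash content = 1.09%


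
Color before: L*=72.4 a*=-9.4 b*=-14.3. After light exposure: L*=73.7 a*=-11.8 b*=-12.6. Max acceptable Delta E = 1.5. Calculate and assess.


dL = 1.3, da = -2.4, db = 1.7
dE = sqrt((1.3)^2 + (-2.4)^2 + (1.7)^2) = 3.22
Max = 1.5
Passes: No


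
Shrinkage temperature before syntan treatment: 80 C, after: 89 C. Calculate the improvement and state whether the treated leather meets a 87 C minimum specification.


Improvement = 9 C
Meets 87 C spec: Yes


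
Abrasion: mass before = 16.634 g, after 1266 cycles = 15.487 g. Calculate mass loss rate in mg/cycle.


Mass loss = 16.634 - 15.487 = 1.147 g
Rate = 1.147 / 1266 x 1000 = 0.906 mg/cycle


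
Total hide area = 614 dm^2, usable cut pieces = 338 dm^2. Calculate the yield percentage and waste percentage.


Yield = 55.0%
Waste = 45.0%

Yield = 338 / 614 x 100 = 55.0%
Waste = 614 - 338 = 276 dm^2
Waste% = 100 - 55.0 = 45.0%


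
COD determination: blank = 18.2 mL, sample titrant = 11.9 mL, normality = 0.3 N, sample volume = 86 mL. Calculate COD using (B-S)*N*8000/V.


COD = (18.2 - 11.9) x 0.3 x 8000 / 86
COD = 6.3 x 0.3 x 8000 / 86
COD = 175.8 mg/L


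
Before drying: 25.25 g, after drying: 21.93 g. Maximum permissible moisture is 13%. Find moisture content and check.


Moisture content = 13.1%
Acceptable: No
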